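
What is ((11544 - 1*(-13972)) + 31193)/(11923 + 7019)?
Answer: 18903/6314 ≈ 2.9938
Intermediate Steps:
((11544 - 1*(-13972)) + 31193)/(11923 + 7019) = ((11544 + 13972) + 31193)/18942 = (25516 + 31193)*(1/18942) = 56709*(1/18942) = 18903/6314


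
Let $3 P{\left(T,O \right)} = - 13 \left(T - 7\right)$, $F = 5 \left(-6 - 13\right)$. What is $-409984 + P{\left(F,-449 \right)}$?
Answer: $-409542$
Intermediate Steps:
$F = -95$ ($F = 5 \left(-19\right) = -95$)
$P{\left(T,O \right)} = \frac{91}{3} - \frac{13 T}{3}$ ($P{\left(T,O \right)} = \frac{\left(-13\right) \left(T - 7\right)}{3} = \frac{\left(-13\right) \left(-7 + T\right)}{3} = \frac{91 - 13 T}{3} = \frac{91}{3} - \frac{13 T}{3}$)
$-409984 + P{\left(F,-449 \right)} = -409984 + \left(\frac{91}{3} - - \frac{1235}{3}\right) = -409984 + \left(\frac{91}{3} + \frac{1235}{3}\right) = -409984 + 442 = -409542$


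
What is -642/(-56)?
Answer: 321/28 ≈ 11.464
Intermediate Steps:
-642/(-56) = -642*(-1)/56 = -1*(-321/28) = 321/28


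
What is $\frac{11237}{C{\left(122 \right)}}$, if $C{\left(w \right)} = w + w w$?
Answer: $\frac{11237}{15006} \approx 0.74883$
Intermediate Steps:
$C{\left(w \right)} = w + w^{2}$
$\frac{11237}{C{\left(122 \right)}} = \frac{11237}{122 \left(1 + 122\right)} = \frac{11237}{122 \cdot 123} = \frac{11237}{15006}$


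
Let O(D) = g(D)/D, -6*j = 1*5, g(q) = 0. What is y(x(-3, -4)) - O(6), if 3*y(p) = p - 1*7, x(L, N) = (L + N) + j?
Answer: -89/18 ≈ -4.9444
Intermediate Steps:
j = -⅚ (j = -5/6 = -⅙*5 = -⅚ ≈ -0.83333)
x(L, N) = -⅚ + L + N (x(L, N) = (L + N) - ⅚ = -⅚ + L + N)
y(p) = -7/3 + p/3 (y(p) = (p - 1*7)/3 = (p - 7)/3 = (-7 + p)/3 = -7/3 + p/3)
O(D) = 0 (O(D) = 0/D = 0)
y(x(-3, -4)) - O(6) = (-7/3 + (-⅚ - 3 - 4)/3) - 1*0 = (-7/3 + (⅓)*(-47/6)) + 0 = (-7/3 - 47/18) + 0 = -89/18 + 0 = -89/18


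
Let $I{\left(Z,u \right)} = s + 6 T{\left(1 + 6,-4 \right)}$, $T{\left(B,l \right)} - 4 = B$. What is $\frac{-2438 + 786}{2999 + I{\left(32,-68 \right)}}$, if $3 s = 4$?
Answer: $- \frac{4956}{9199} \approx -0.53875$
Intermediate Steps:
$T{\left(B,l \right)} = 4 + B$
$s = \frac{4}{3}$ ($s = \frac{1}{3} \cdot 4 = \frac{4}{3} \approx 1.3333$)
$I{\left(Z,u \right)} = \frac{202}{3}$ ($I{\left(Z,u \right)} = \frac{4}{3} + 6 \left(4 + \left(1 + 6\right)\right) = \frac{4}{3} + 6 \left(4 + 7\right) = \frac{4}{3} + 6 \cdot 11 = \frac{4}{3} + 66 = \frac{202}{3}$)
$\frac{-2438 + 786}{2999 + I{\left(32,-68 \right)}} = \frac{-2438 + 786}{2999 + \frac{202}{3}} = - \frac{1652}{\frac{9199}{3}} = \left(-1652\right) \frac{3}{9199} = - \frac{4956}{9199}$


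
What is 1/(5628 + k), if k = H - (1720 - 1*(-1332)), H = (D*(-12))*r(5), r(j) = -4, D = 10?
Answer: 1/3056 ≈ 0.00032723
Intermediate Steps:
H = 480 (H = (10*(-12))*(-4) = -120*(-4) = 480)
k = -2572 (k = 480 - (1720 - 1*(-1332)) = 480 - (1720 + 1332) = 480 - 1*3052 = 480 - 3052 = -2572)
1/(5628 + k) = 1/(5628 - 2572) = 1/3056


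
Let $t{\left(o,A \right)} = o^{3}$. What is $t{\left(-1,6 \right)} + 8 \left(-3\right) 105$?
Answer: $-2521$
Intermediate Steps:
$t{\left(-1,6 \right)} + 8 \left(-3\right) 105 = \left(-1\right)^{3} + 8 \left(-3\right) 105 = -1 - 2520 = -2521$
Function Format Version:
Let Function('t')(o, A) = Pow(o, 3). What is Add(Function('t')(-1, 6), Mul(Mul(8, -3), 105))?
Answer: -2521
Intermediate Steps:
Add(Function('t')(-1, 6), Mul(Mul(8, -3), 105)) = Add(Pow(-1, 3), Mul(Mul(8, -3), 105)) = Add(-1, Mul(-24, 105)) = Add(-1, -2520) = -2521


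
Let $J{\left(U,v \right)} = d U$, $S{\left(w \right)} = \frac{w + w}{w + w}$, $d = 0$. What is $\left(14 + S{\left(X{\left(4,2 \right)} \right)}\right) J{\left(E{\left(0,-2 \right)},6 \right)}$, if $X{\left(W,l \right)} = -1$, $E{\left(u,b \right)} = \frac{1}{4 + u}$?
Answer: $0$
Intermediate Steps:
$S{\left(w \right)} = 1$ ($S{\left(w \right)} = \frac{2 w}{2 w} = 2 w \frac{1}{2 w} = 1$)
$J{\left(U,v \right)} = 0$ ($J{\left(U,v \right)} = 0 U = 0$)
$\left(14 + S{\left(X{\left(4,2 \right)} \right)}\right) J{\left(E{\left(0,-2 \right)},6 \right)} = \left(14 + 1\right) 0 = 15 \cdot 0 = 0$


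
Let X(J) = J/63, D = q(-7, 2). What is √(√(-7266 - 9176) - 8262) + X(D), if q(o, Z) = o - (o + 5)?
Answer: -5/63 + √(-8262 + I*√16442) ≈ 0.62596 + 90.898*I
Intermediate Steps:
q(o, Z) = -5 (q(o, Z) = o - (5 + o) = o + (-5 - o) = -5)
D = -5
X(J) = J/63 (X(J) = J*(1/63) = J/63)
√(√(-7266 - 9176) - 8262) + X(D) = √(√(-7266 - 9176) - 8262) + (1/63)*(-5) = √(√(-16442) - 8262) - 5/63 = √(I*√16442 - 8262) - 5/63 = √(-8262 + I*√16442) - 5/63 = -5/63 + √(-8262 + I*√16442)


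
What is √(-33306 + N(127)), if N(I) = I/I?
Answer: I*√33305 ≈ 182.5*I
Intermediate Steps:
N(I) = 1
√(-33306 + N(127)) = √(-33306 + 1) = √(-33305) = I*√33305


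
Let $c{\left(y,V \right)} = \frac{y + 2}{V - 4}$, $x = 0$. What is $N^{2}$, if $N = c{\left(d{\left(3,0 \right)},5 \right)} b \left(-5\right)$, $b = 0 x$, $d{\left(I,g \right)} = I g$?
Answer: $0$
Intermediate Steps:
$c{\left(y,V \right)} = \frac{2 + y}{-4 + V}$
$b = 0$ ($b = 0 \cdot 0 = 0$)
$N = 0$ ($N = \frac{2 + 3 \cdot 0}{-4 + 5} \cdot 0 \left(-5\right) = \frac{2 + 0}{1} \cdot 0 \left(-5\right) = 1 \cdot 2 \cdot 0 \left(-5\right) = 2 \cdot 0 \left(-5\right) = 0 \left(-5\right) = 0$)
$N^{2} = 0^{2} = 0$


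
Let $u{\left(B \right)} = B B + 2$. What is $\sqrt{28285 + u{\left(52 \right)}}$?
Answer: $\sqrt{30991} \approx 176.04$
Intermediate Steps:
$u{\left(B \right)} = 2 + B^{2}$ ($u{\left(B \right)} = B^{2} + 2 = 2 + B^{2}$)
$\sqrt{28285 + u{\left(52 \right)}} = \sqrt{28285 + \left(2 + 52^{2}\right)} = \sqrt{28285 + \left(2 + 2704\right)} = \sqrt{28285 + 2706} = \sqrt{30991}$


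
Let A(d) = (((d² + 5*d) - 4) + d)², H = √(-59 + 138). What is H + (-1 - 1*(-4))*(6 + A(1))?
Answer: 45 + √79 ≈ 53.888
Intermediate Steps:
H = √79 ≈ 8.8882
A(d) = (-4 + d² + 6*d)² (A(d) = ((-4 + d² + 5*d) + d)² = (-4 + d² + 6*d)²)
H + (-1 - 1*(-4))*(6 + A(1)) = √79 + (-1 - 1*(-4))*(6 + (-4 + 1² + 6*1)²) = √79 + (-1 + 4)*(6 + (-4 + 1 + 6)²) = √79 + 3*(6 + 3²) = √79 + 3*(6 + 9) = √79 + 3*15 = √79 + 45 = 45 + √79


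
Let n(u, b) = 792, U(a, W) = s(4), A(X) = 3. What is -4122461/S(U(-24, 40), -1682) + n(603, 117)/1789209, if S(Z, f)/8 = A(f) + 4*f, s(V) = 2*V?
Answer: 819554103661/10695493800 ≈ 76.626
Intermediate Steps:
U(a, W) = 8 (U(a, W) = 2*4 = 8)
S(Z, f) = 24 + 32*f (S(Z, f) = 8*(3 + 4*f) = 24 + 32*f)
-4122461/S(U(-24, 40), -1682) + n(603, 117)/1789209 = -4122461/(24 + 32*(-1682)) + 792/1789209 = -4122461/(24 - 53824) + 792*(1/1789209) = -4122461/(-53800) + 88/198801 = -4122461*(-1/53800) + 88/198801 = 4122461/53800 + 88/198801 = 819554103661/10695493800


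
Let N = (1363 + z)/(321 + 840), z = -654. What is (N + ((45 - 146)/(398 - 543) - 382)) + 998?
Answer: 103920586/168345 ≈ 617.31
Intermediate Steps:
N = 709/1161 (N = (1363 - 654)/(321 + 840) = 709/1161 ≈ 0.61068)
(N + ((45 - 146)/(398 - 543) - 382)) + 998 = (709/1161 + ((45 - 146)/(398 - 543) - 382)) + 998 = (709/1161 + (-101/(-145) - 382)) + 998 = (709/1161 + (-101*(-1/145) - 382)) + 998 = (709/1161 + (101/145 - 382)) + 998 = (709/1161 - 55289/145) + 998 = -64087724/168345 + 998 = 103920586/168345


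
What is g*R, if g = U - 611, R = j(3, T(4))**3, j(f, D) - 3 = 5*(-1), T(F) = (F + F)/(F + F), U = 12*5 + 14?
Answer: 4296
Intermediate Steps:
U = 74 (U = 60 + 14 = 74)
T(F) = 1 (T(F) = (2*F)/((2*F)) = (2*F)*(1/(2*F)) = 1)
j(f, D) = -2 (j(f, D) = 3 + 5*(-1) = 3 - 5 = -2)
R = -8 (R = (-2)**3 = -8)
g = -537 (g = 74 - 611 = -537)
g*R = -537*(-8) = 4296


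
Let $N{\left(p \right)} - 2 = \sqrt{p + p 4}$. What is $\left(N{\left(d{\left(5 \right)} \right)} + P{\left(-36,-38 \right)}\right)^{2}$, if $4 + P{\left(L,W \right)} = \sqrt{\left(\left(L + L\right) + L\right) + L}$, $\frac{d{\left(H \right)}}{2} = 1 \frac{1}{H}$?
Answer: $\left(-2 + \sqrt{2} + 12 i\right)^{2} \approx -143.66 - 14.059 i$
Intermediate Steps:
$d{\left(H \right)} = \frac{2}{H}$ ($d{\left(H \right)} = 2 \cdot 1 \frac{1}{H} = \frac{2}{H}$)
$N{\left(p \right)} = 2 + \sqrt{5} \sqrt{p}$ ($N{\left(p \right)} = 2 + \sqrt{p + p 4} = 2 + \sqrt{p + 4 p} = 2 + \sqrt{5 p} = 2 + \sqrt{5} \sqrt{p}$)
$P{\left(L,W \right)} = -4 + 2 \sqrt{L}$ ($P{\left(L,W \right)} = -4 + \sqrt{\left(\left(L + L\right) + L\right) + L} = -4 + \sqrt{\left(2 L + L\right) + L} = -4 + \sqrt{3 L + L} = -4 + \sqrt{4 L} = -4 + 2 \sqrt{L}$)
$\left(N{\left(d{\left(5 \right)} \right)} + P{\left(-36,-38 \right)}\right)^{2} = \left(\left(2 + \sqrt{5} \sqrt{\frac{2}{5}}\right) - \left(4 - 2 \sqrt{-36}\right)\right)^{2} = \left(\left(2 + \sqrt{5} \sqrt{2 \cdot \frac{1}{5}}\right) - \left(4 - 2 \cdot 6 i\right)\right)^{2} = \left(\left(2 + \sqrt{5} \sqrt{\frac{2}{5}}\right) - \left(4 - 12 i\right)\right)^{2} = \left(\left(2 + \sqrt{5} \frac{\sqrt{10}}{5}\right) - \left(4 - 12 i\right)\right)^{2} = \left(\left(2 + \sqrt{2}\right) - \left(4 - 12 i\right)\right)^{2} = \left(-2 + \sqrt{2} + 12 i\right)^{2}$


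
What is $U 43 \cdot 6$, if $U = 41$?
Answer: $10578$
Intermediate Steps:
$U 43 \cdot 6 = 41 \cdot 43 \cdot 6 = 1763 \cdot 6 = 10578$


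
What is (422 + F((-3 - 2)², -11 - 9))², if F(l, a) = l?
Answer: 199809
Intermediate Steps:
(422 + F((-3 - 2)², -11 - 9))² = (422 + (-3 - 2)²)² = (422 + (-5)²)² = (422 + 25)² = 447² = 199809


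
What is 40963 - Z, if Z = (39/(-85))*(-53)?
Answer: 3479788/85 ≈ 40939.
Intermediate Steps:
Z = 2067/85 (Z = (39*(-1/85))*(-53) = -39/85*(-53) = 2067/85 ≈ 24.318)
40963 - Z = 40963 - 1*2067/85 = 40963 - 2067/85 = 3479788/85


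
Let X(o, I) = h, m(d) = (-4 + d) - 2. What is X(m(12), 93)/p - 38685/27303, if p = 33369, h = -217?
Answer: -61752596/43384467 ≈ -1.4234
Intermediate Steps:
m(d) = -6 + d
X(o, I) = -217
X(m(12), 93)/p - 38685/27303 = -217/33369 - 38685/27303 = -217*1/33369 - 38685*1/27303 = -31/4767 - 12895/9101 = -61752596/43384467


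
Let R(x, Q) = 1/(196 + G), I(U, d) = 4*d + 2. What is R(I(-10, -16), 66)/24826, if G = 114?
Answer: 1/7696060 ≈ 1.2994e-7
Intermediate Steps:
I(U, d) = 2 + 4*d
R(x, Q) = 1/310 (R(x, Q) = 1/(196 + 114) = 1/310)
R(I(-10, -16), 66)/24826 = (1/310)/24826 = (1/310)*(1/24826) = 1/7696060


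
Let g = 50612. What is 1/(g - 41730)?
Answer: 1/8882 ≈ 0.00011259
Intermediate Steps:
1/(g - 41730) = 1/(50612 - 41730) = 1/8882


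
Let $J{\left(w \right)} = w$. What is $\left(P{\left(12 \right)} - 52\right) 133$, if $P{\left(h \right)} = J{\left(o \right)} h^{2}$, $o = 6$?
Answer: $107996$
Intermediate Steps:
$P{\left(h \right)} = 6 h^{2}$
$\left(P{\left(12 \right)} - 52\right) 133 = \left(6 \cdot 12^{2} - 52\right) 133 = \left(6 \cdot 144 - 52\right) 133 = \left(864 - 52\right) 133 = 812 \cdot 133 = 107996$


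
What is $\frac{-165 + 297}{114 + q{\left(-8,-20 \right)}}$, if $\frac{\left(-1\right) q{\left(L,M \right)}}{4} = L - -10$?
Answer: $\frac{66}{53} \approx 1.2453$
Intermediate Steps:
$q{\left(L,M \right)} = -40 - 4 L$ ($q{\left(L,M \right)} = - 4 \left(L - -10\right) = - 4 \left(L + 10\right) = - 4 \left(10 + L\right) = -40 - 4 L$)
$\frac{-165 + 297}{114 + q{\left(-8,-20 \right)}} = \frac{-165 + 297}{114 - 8} = \frac{132}{114 + \left(-40 + 32\right)} = \frac{132}{114 - 8} = \frac{132}{106} = 132 \cdot \frac{1}{106} = \frac{66}{53}$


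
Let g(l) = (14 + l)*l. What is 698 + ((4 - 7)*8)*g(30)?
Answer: -30982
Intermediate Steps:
g(l) = l*(14 + l)
698 + ((4 - 7)*8)*g(30) = 698 + ((4 - 7)*8)*(30*(14 + 30)) = 698 + (-3*8)*(30*44) = 698 - 24*1320 = 698 - 31680 = -30982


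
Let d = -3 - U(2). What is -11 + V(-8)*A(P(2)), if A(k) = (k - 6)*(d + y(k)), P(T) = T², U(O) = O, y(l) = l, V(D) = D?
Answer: -27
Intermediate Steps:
d = -5 (d = -3 - 1*2 = -3 - 2 = -5)
A(k) = (-6 + k)*(-5 + k) (A(k) = (k - 6)*(-5 + k) = (-6 + k)*(-5 + k))
-11 + V(-8)*A(P(2)) = -11 - 8*(30 + (2²)² - 11*2²) = -11 - 8*(30 + 4² - 11*4) = -11 - 8*(30 + 16 - 44) = -11 - 8*2 = -11 - 16 = -27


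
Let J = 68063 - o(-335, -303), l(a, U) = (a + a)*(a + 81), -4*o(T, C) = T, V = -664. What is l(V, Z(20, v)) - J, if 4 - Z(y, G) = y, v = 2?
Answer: 2824979/4 ≈ 7.0625e+5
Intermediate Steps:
Z(y, G) = 4 - y
o(T, C) = -T/4
l(a, U) = 2*a*(81 + a) (l(a, U) = (2*a)*(81 + a) = 2*a*(81 + a))
J = 271917/4 (J = 68063 - (-1)*(-335)/4 = 68063 - 1*335/4 = 68063 - 335/4 = 271917/4 ≈ 67979.)
l(V, Z(20, v)) - J = 2*(-664)*(81 - 664) - 1*271917/4 = 2*(-664)*(-583) - 271917/4 = 774224 - 271917/4 = 2824979/4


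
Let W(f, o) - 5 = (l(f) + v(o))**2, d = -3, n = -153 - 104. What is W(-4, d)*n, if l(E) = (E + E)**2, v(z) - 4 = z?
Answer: -1087110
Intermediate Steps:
v(z) = 4 + z
n = -257
l(E) = 4*E**2 (l(E) = (2*E)**2 = 4*E**2)
W(f, o) = 5 + (4 + o + 4*f**2)**2 (W(f, o) = 5 + (4*f**2 + (4 + o))**2 = 5 + (4 + o + 4*f**2)**2)
W(-4, d)*n = (5 + (4 - 3 + 4*(-4)**2)**2)*(-257) = (5 + (4 - 3 + 4*16)**2)*(-257) = (5 + (4 - 3 + 64)**2)*(-257) = (5 + 65**2)*(-257) = (5 + 4225)*(-257) = 4230*(-257) = -1087110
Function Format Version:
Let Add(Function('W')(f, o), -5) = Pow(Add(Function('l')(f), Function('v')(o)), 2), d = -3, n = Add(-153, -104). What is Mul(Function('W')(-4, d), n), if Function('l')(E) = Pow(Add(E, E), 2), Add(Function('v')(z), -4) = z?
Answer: -1087110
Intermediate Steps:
Function('v')(z) = Add(4, z)
n = -257
Function('l')(E) = Mul(4, Pow(E, 2)) (Function('l')(E) = Pow(Mul(2, E), 2) = Mul(4, Pow(E, 2)))
Function('W')(f, o) = Add(5, Pow(Add(4, o, Mul(4, Pow(f, 2))), 2)) (Function('W')(f, o) = Add(5, Pow(Add(Mul(4, Pow(f, 2)), Add(4, o)), 2)) = Add(5, Pow(Add(4, o, Mul(4, Pow(f, 2))), 2)))
Mul(Function('W')(-4, d), n) = Mul(Add(5, Pow(Add(4, -3, Mul(4, Pow(-4, 2))), 2)), -257) = Mul(Add(5, Pow(Add(4, -3, Mul(4, 16)), 2)), -257) = Mul(Add(5, Pow(Add(4, -3, 64), 2)), -257) = Mul(Add(5, Pow(65, 2)), -257) = Mul(Add(5, 4225), -257) = Mul(4230, -257) = -1087110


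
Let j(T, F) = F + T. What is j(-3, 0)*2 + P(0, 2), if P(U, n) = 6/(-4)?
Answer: -15/2 ≈ -7.5000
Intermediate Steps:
P(U, n) = -3/2 (P(U, n) = 6*(-¼) = -3/2)
j(-3, 0)*2 + P(0, 2) = (0 - 3)*2 - 3/2 = -3*2 - 3/2 = -6 - 3/2 = -15/2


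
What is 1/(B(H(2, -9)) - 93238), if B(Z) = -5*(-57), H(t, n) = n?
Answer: -1/92953 ≈ -1.0758e-5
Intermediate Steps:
B(Z) = 285
1/(B(H(2, -9)) - 93238) = 1/(285 - 93238) = 1/(-92953) = -1/92953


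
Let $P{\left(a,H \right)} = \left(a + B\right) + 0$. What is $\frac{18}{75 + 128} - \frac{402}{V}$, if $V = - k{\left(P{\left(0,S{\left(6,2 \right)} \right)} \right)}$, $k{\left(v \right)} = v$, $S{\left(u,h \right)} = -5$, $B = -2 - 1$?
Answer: $- \frac{27184}{203} \approx -133.91$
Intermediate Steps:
$B = -3$
$P{\left(a,H \right)} = -3 + a$ ($P{\left(a,H \right)} = \left(a - 3\right) + 0 = \left(-3 + a\right) + 0 = -3 + a$)
$V = 3$ ($V = - (-3 + 0) = \left(-1\right) \left(-3\right) = 3$)
$\frac{18}{75 + 128} - \frac{402}{V} = \frac{18}{75 + 128} - \frac{402}{3} = \frac{18}{203} - 134 = - \frac{27184}{203}$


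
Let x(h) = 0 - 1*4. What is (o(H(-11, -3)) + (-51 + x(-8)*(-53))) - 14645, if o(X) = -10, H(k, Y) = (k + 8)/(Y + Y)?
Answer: -14494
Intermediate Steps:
H(k, Y) = (8 + k)/(2*Y) (H(k, Y) = (8 + k)/((2*Y)) = (8 + k)*(1/(2*Y)) = (8 + k)/(2*Y))
x(h) = -4 (x(h) = 0 - 4 = -4)
(o(H(-11, -3)) + (-51 + x(-8)*(-53))) - 14645 = (-10 + (-51 - 4*(-53))) - 14645 = (-10 + (-51 + 212)) - 14645 = (-10 + 161) - 14645 = 151 - 14645 = -14494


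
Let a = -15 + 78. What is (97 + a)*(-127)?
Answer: -20320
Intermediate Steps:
a = 63
(97 + a)*(-127) = (97 + 63)*(-127) = 160*(-127) = -20320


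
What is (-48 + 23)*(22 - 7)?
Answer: -375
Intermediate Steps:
(-48 + 23)*(22 - 7) = -25*15 = -375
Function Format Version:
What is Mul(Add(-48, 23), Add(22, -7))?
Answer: -375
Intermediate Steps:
Mul(Add(-48, 23), Add(22, -7)) = Mul(-25, 15) = -375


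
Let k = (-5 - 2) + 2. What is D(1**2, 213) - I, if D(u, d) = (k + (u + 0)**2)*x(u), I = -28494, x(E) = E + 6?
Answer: 28466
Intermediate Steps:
x(E) = 6 + E
k = -5 (k = -7 + 2 = -5)
D(u, d) = (-5 + u**2)*(6 + u) (D(u, d) = (-5 + (u + 0)**2)*(6 + u) = (-5 + u**2)*(6 + u))
D(1**2, 213) - I = (-5 + (1**2)**2)*(6 + 1**2) - 1*(-28494) = (-5 + 1**2)*(6 + 1) + 28494 = (-5 + 1)*7 + 28494 = -4*7 + 28494 = -28 + 28494 = 28466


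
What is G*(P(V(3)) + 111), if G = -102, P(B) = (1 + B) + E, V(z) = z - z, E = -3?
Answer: -11118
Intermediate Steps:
V(z) = 0
P(B) = -2 + B (P(B) = (1 + B) - 3 = -2 + B)
G*(P(V(3)) + 111) = -102*((-2 + 0) + 111) = -102*(-2 + 111) = -102*109 = -11118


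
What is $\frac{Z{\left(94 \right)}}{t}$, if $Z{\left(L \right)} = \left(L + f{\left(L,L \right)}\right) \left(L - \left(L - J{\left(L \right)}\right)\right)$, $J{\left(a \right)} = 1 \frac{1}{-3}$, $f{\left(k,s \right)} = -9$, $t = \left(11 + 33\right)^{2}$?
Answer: $- \frac{85}{5808} \approx -0.014635$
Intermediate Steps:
$t = 1936$ ($t = 44^{2} = 1936$)
$J{\left(a \right)} = - \frac{1}{3}$ ($J{\left(a \right)} = 1 \left(- \frac{1}{3}\right) = - \frac{1}{3}$)
$Z{\left(L \right)} = 3 - \frac{L}{3}$ ($Z{\left(L \right)} = \left(L - 9\right) \left(L - \left(\frac{1}{3} + L\right)\right) = \left(-9 + L\right) \left(- \frac{1}{3}\right) = 3 - \frac{L}{3}$)
$\frac{Z{\left(94 \right)}}{t} = \frac{3 - \frac{94}{3}}{1936} = \left(3 - \frac{94}{3}\right) \frac{1}{1936} = \left(- \frac{85}{3}\right) \frac{1}{1936} = - \frac{85}{5808}$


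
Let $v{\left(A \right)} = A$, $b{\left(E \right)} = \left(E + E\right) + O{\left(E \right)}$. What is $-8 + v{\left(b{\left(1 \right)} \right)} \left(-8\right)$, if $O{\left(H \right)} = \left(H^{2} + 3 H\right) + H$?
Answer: $-64$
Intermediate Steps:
$O{\left(H \right)} = H^{2} + 4 H$
$b{\left(E \right)} = 2 E + E \left(4 + E\right)$ ($b{\left(E \right)} = \left(E + E\right) + E \left(4 + E\right) = 2 E + E \left(4 + E\right)$)
$-8 + v{\left(b{\left(1 \right)} \right)} \left(-8\right) = -8 + 1 \left(6 + 1\right) \left(-8\right) = -8 + 1 \cdot 7 \left(-8\right) = -8 + 7 \left(-8\right) = -8 - 56 = -64$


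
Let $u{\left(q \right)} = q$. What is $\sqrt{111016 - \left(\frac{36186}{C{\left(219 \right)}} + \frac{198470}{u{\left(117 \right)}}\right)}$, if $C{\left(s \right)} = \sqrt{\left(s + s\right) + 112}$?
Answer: $\frac{\sqrt{502982558650 - 1513569915 \sqrt{22}}}{2145} \approx 328.29$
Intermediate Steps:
$C{\left(s \right)} = \sqrt{112 + 2 s}$ ($C{\left(s \right)} = \sqrt{2 s + 112} = \sqrt{112 + 2 s}$)
$\sqrt{111016 - \left(\frac{36186}{C{\left(219 \right)}} + \frac{198470}{u{\left(117 \right)}}\right)} = \sqrt{111016 - \left(\frac{198470}{117} + \frac{36186}{\sqrt{112 + 2 \cdot 219}}\right)} = \sqrt{111016 - \left(\frac{198470}{117} + \frac{36186}{\sqrt{112 + 438}}\right)} = \sqrt{111016 - \left(\frac{198470}{117} + \frac{36186}{\sqrt{550}}\right)} = \sqrt{111016 - \left(\frac{198470}{117} + \frac{36186}{5 \sqrt{22}}\right)} = \sqrt{111016 - \left(\frac{198470}{117} + 36186 \frac{\sqrt{22}}{110}\right)} = \sqrt{111016 - \left(\frac{198470}{117} + \frac{18093 \sqrt{22}}{55}\right)} = \sqrt{\frac{12790402}{117} - \frac{18093 \sqrt{22}}{55}}$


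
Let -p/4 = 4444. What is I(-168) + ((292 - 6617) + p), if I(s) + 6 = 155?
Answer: -23952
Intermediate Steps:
p = -17776 (p = -4*4444 = -17776)
I(s) = 149 (I(s) = -6 + 155 = 149)
I(-168) + ((292 - 6617) + p) = 149 + ((292 - 6617) - 17776) = 149 + (-6325 - 17776) = 149 - 24101 = -23952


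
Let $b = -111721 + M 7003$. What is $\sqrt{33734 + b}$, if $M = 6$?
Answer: $i \sqrt{35969} \approx 189.66 i$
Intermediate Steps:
$b = -69703$ ($b = -111721 + 6 \cdot 7003 = -111721 + 42018 = -69703$)
$\sqrt{33734 + b} = \sqrt{33734 - 69703} = \sqrt{-35969} = i \sqrt{35969}$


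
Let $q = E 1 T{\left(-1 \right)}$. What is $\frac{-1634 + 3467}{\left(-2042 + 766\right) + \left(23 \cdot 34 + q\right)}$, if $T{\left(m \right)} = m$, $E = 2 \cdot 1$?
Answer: $- \frac{1833}{496} \approx -3.6956$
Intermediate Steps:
$E = 2$
$q = -2$ ($q = 2 \cdot 1 \left(-1\right) = 2 \left(-1\right) = -2$)
$\frac{-1634 + 3467}{\left(-2042 + 766\right) + \left(23 \cdot 34 + q\right)} = \frac{-1634 + 3467}{\left(-2042 + 766\right) + \left(23 \cdot 34 - 2\right)} = \frac{1833}{-1276 + \left(782 - 2\right)} = \frac{1833}{-1276 + 780} = \frac{1833}{-496} = 1833 \left(- \frac{1}{496}\right) = - \frac{1833}{496}$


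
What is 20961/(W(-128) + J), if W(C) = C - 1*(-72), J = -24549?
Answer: -20961/24605 ≈ -0.85190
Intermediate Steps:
W(C) = 72 + C (W(C) = C + 72 = 72 + C)
20961/(W(-128) + J) = 20961/((72 - 128) - 24549) = 20961/(-56 - 24549) = 20961/(-24605) = 20961*(-1/24605) = -20961/24605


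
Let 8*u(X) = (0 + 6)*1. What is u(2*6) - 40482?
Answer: -161925/4 ≈ -40481.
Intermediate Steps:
u(X) = ¾ (u(X) = ((0 + 6)*1)/8 = (6*1)/8 = (⅛)*6 = ¾)
u(2*6) - 40482 = ¾ - 40482 = -161925/4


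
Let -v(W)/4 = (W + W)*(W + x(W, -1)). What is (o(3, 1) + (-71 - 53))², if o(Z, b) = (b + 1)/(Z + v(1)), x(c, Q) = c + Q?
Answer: 386884/25 ≈ 15475.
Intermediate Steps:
x(c, Q) = Q + c
v(W) = -8*W*(-1 + 2*W) (v(W) = -4*(W + W)*(W + (-1 + W)) = -4*2*W*(-1 + 2*W) = -8*W*(-1 + 2*W))
o(Z, b) = (1 + b)/(-8 + Z) (o(Z, b) = (b + 1)/(Z + 8*1*(1 - 2*1)) = (1 + b)/(Z + 8*1*(1 - 2)) = (1 + b)/(Z + 8*1*(-1)) = (1 + b)/(Z - 8) = (1 + b)/(-8 + Z))
(o(3, 1) + (-71 - 53))² = ((1 + 1)/(-8 + 3) + (-71 - 53))² = (2/(-5) - 124)² = (-⅕*2 - 124)² = (-⅖ - 124)² = (-622/5)² = 386884/25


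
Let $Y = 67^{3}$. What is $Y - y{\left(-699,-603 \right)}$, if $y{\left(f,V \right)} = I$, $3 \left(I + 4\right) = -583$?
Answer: $\frac{902884}{3} \approx 3.0096 \cdot 10^{5}$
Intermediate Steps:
$I = - \frac{595}{3}$ ($I = -4 + \frac{1}{3} \left(-583\right) = -4 - \frac{583}{3} = - \frac{595}{3} \approx -198.33$)
$y{\left(f,V \right)} = - \frac{595}{3}$
$Y = 300763$
$Y - y{\left(-699,-603 \right)} = 300763 - - \frac{595}{3} = 300763 + \frac{595}{3} = \frac{902884}{3}$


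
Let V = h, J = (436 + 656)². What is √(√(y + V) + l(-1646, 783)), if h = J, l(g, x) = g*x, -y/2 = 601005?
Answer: √(-1288818 + I*√9546) ≈ 0.043 + 1135.3*I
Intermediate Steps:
y = -1202010 (y = -2*601005 = -1202010)
J = 1192464 (J = 1092² = 1192464)
h = 1192464
V = 1192464
√(√(y + V) + l(-1646, 783)) = √(√(-1202010 + 1192464) - 1646*783) = √(√(-9546) - 1288818) = √(I*√9546 - 1288818) = √(-1288818 + I*√9546)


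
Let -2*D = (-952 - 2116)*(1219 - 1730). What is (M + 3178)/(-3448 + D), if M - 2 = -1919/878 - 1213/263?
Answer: -732736809/181803672308 ≈ -0.0040304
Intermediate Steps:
D = -783874 (D = -(-952 - 2116)*(1219 - 1730)/2 = -(-1534)*(-511) = -½*1567748 = -783874)
M = -1107883/230914 (M = 2 + (-1919/878 - 1213/263) = 2 - 1569711/230914 = -1107883/230914 ≈ -4.7978)
(M + 3178)/(-3448 + D) = (-1107883/230914 + 3178)/(-3448 - 783874) = (732736809/230914)/(-787322) = (732736809/230914)*(-1/787322) = -732736809/181803672308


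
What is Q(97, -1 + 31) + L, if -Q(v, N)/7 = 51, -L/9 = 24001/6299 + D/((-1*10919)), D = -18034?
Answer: -27934992582/68778781 ≈ -406.16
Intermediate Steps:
L = -3380967765/68778781 (L = -9*(24001/6299 - 18034/((-1*10919))) = -9*(24001*(1/6299) - 18034/(-10919)) = -9*(24001/6299 - 18034*(-1/10919)) = -9*(24001/6299 + 18034/10919) = -9*375663085/68778781 = -3380967765/68778781 ≈ -49.157)
Q(v, N) = -357 (Q(v, N) = -7*51 = -357)
Q(97, -1 + 31) + L = -357 - 3380967765/68778781 = -27934992582/68778781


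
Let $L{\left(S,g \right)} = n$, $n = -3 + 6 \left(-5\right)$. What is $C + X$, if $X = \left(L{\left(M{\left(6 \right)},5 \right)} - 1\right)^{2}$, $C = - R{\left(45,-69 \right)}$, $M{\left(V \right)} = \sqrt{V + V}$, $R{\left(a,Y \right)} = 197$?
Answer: $959$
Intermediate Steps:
$M{\left(V \right)} = \sqrt{2} \sqrt{V}$ ($M{\left(V \right)} = \sqrt{2 V} = \sqrt{2} \sqrt{V}$)
$n = -33$ ($n = -3 - 30 = -33$)
$C = -197$ ($C = \left(-1\right) 197 = -197$)
$L{\left(S,g \right)} = -33$
$X = 1156$ ($X = \left(-33 - 1\right)^{2} = \left(-34\right)^{2} = 1156$)
$C + X = -197 + 1156 = 959$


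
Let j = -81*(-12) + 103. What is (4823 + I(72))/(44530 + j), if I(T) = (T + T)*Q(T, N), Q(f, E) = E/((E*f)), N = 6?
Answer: 965/9121 ≈ 0.10580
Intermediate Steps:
Q(f, E) = 1/f (Q(f, E) = E*(1/(E*f)) = 1/f)
j = 1075 (j = 972 + 103 = 1075)
I(T) = 2 (I(T) = (T + T)/T = (2*T)/T = 2)
(4823 + I(72))/(44530 + j) = (4823 + 2)/(44530 + 1075) = 4825/45605 = 4825*(1/45605) = 965/9121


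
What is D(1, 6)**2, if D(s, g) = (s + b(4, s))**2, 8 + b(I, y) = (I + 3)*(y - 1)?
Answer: 2401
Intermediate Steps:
b(I, y) = -8 + (-1 + y)*(3 + I) (b(I, y) = -8 + (I + 3)*(y - 1) = -8 + (3 + I)*(-1 + y) = -8 + (-1 + y)*(3 + I))
D(s, g) = (-15 + 8*s)**2 (D(s, g) = (s + (-11 - 1*4 + 3*s + 4*s))**2 = (s + (-11 - 4 + 3*s + 4*s))**2 = (s + (-15 + 7*s))**2 = (-15 + 8*s)**2)
D(1, 6)**2 = ((-15 + 8*1)**2)**2 = ((-15 + 8)**2)**2 = ((-7)**2)**2 = 49**2 = 2401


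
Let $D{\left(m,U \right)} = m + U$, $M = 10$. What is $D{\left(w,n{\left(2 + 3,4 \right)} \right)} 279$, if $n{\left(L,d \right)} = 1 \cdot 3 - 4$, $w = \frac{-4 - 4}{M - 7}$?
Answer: $-1023$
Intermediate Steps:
$w = - \frac{8}{3}$ ($w = \frac{-4 - 4}{10 - 7} = - \frac{8}{3} \approx -2.6667$)
$n{\left(L,d \right)} = -1$ ($n{\left(L,d \right)} = 3 - 4 = -1$)
$D{\left(m,U \right)} = U + m$
$D{\left(w,n{\left(2 + 3,4 \right)} \right)} 279 = \left(-1 - \frac{8}{3}\right) 279 = \left(- \frac{11}{3}\right) 279 = -1023$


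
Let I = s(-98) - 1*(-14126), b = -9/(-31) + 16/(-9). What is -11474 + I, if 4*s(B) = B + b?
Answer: 2931875/1116 ≈ 2627.1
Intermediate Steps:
b = -415/279 (b = -9*(-1/31) + 16*(-⅑) = 9/31 - 16/9 = -415/279 ≈ -1.4875)
s(B) = -415/1116 + B/4 (s(B) = (B - 415/279)/4 = (-415/279 + B)/4 = -415/1116 + B/4)
I = 15736859/1116 (I = (-415/1116 + (¼)*(-98)) - 1*(-14126) = (-415/1116 - 49/2) + 14126 = -27757/1116 + 14126 = 15736859/1116 ≈ 14101.)
-11474 + I = -11474 + 15736859/1116 = 2931875/1116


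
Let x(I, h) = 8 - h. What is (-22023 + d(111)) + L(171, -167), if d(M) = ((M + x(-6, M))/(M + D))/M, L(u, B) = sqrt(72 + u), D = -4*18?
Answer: -95337559/4329 + 9*sqrt(3) ≈ -22007.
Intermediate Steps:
D = -72
d(M) = 8/(M*(-72 + M)) (d(M) = ((M + (8 - M))/(M - 72))/M = (8/(-72 + M))/M = 8/(M*(-72 + M)))
(-22023 + d(111)) + L(171, -167) = (-22023 + 8/(111*(-72 + 111))) + sqrt(72 + 171) = (-22023 + 8*(1/111)/39) + sqrt(243) = (-22023 + 8*(1/111)*(1/39)) + 9*sqrt(3) = (-22023 + 8/4329) + 9*sqrt(3) = -95337559/4329 + 9*sqrt(3)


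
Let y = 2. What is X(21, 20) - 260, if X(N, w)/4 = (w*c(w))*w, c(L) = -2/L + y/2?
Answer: 1180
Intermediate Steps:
c(L) = 1 - 2/L (c(L) = -2/L + 2/2 = -2/L + 2*(½) = -2/L + 1 = 1 - 2/L)
X(N, w) = 4*w*(-2 + w) (X(N, w) = 4*((w*((-2 + w)/w))*w) = 4*((-2 + w)*w) = 4*(w*(-2 + w)) = 4*w*(-2 + w))
X(21, 20) - 260 = 4*20*(-2 + 20) - 260 = 4*20*18 - 260 = 1440 - 260 = 1180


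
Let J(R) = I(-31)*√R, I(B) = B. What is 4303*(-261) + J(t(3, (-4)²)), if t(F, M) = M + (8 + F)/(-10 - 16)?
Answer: -1123083 - 279*√130/26 ≈ -1.1232e+6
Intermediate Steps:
t(F, M) = -4/13 + M - F/26 (t(F, M) = M + (8 + F)/(-26) = M + (8 + F)*(-1/26) = M + (-4/13 - F/26) = -4/13 + M - F/26)
J(R) = -31*√R
4303*(-261) + J(t(3, (-4)²)) = 4303*(-261) - 31*√(-4/13 + (-4)² - 1/26*3) = -1123083 - 31*√(-4/13 + 16 - 3/26) = -1123083 - 279*√130/26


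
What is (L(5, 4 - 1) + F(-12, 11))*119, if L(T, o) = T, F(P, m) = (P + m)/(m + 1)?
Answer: 7021/12 ≈ 585.08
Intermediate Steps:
F(P, m) = (P + m)/(1 + m)
(L(5, 4 - 1) + F(-12, 11))*119 = (5 + (-12 + 11)/(1 + 11))*119 = (5 - 1/12)*119 = (59/12)*119 = 7021/12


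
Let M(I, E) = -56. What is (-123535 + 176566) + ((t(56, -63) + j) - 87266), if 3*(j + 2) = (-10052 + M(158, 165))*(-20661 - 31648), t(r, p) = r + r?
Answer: 528636997/3 ≈ 1.7621e+8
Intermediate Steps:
t(r, p) = 2*r
j = 528739366/3 (j = -2 + ((-10052 - 56)*(-20661 - 31648))/3 = -2 + (-10108*(-52309))/3 = -2 + (1/3)*528739372 = -2 + 528739372/3 = 528739366/3 ≈ 1.7625e+8)
(-123535 + 176566) + ((t(56, -63) + j) - 87266) = (-123535 + 176566) + ((2*56 + 528739366/3) - 87266) = 53031 + ((112 + 528739366/3) - 87266) = 53031 + (528739702/3 - 87266) = 53031 + 528477904/3 = 528636997/3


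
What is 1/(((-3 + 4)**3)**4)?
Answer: 1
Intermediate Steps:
1/(((-3 + 4)**3)**4) = 1/((1**3)**4) = 1/(1**4) = 1/1 = 1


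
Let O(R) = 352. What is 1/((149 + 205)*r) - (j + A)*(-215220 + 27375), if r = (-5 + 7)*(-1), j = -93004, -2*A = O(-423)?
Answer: -12392405146801/708 ≈ -1.7503e+10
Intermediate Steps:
A = -176 (A = -½*352 = -176)
r = -2 (r = 2*(-1) = -2)
1/((149 + 205)*r) - (j + A)*(-215220 + 27375) = 1/((149 + 205)*(-2)) - (-93004 - 176)*(-215220 + 27375) = 1/(354*(-2)) - (-93180)*(-187845) = 1/(-708) - 1*17503397100 = -1/708 - 17503397100 = -12392405146801/708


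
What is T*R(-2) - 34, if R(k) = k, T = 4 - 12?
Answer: -18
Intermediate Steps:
T = -8
T*R(-2) - 34 = -8*(-2) - 34 = 16 - 34 = -18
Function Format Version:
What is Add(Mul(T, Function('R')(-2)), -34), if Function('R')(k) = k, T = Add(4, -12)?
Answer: -18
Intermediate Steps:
T = -8
Add(Mul(T, Function('R')(-2)), -34) = Add(Mul(-8, -2), -34) = Add(16, -34) = -18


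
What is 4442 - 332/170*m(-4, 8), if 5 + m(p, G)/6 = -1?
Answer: 383546/85 ≈ 4512.3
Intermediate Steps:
m(p, G) = -36 (m(p, G) = -30 + 6*(-1) = -30 - 6 = -36)
4442 - 332/170*m(-4, 8) = 4442 - 332/170*(-36) = 4442 - 332*(1/170)*(-36) = 4442 - 166*(-36)/85 = 4442 - 1*(-5976/85) = 4442 + 5976/85 = 383546/85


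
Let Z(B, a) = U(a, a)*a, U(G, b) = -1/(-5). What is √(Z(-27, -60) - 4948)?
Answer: 4*I*√310 ≈ 70.427*I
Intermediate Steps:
U(G, b) = ⅕ (U(G, b) = -1*(-⅕) = ⅕)
Z(B, a) = a/5
√(Z(-27, -60) - 4948) = √((⅕)*(-60) - 4948) = √(-12 - 4948) = √(-4960) = 4*I*√310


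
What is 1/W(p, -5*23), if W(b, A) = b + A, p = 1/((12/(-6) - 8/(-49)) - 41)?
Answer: -2099/241434 ≈ -0.0086939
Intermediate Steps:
p = -49/2099 (p = 1/((12*(-⅙) - 8*(-1/49)) - 41) = 1/((-2 + 8/49) - 41) = 1/(-90/49 - 41) = 1/(-2099/49) = -49/2099 ≈ -0.023344)
W(b, A) = A + b
1/W(p, -5*23) = 1/(-5*23 - 49/2099) = 1/(-115 - 49/2099) = 1/(-241434/2099) = -2099/241434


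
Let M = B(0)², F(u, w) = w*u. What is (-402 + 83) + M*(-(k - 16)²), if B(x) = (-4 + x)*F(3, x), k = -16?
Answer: -319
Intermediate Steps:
F(u, w) = u*w
B(x) = 3*x*(-4 + x) (B(x) = (-4 + x)*(3*x) = 3*x*(-4 + x))
M = 0 (M = (3*0*(-4 + 0))² = (3*0*(-4))² = 0² = 0)
(-402 + 83) + M*(-(k - 16)²) = (-402 + 83) + 0*(-(-16 - 16)²) = -319 + 0*(-1*(-32)²) = -319 + 0*(-1*1024) = -319 + 0*(-1024) = -319 + 0 = -319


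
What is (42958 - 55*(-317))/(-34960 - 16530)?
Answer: -60393/51490 ≈ -1.1729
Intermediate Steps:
(42958 - 55*(-317))/(-34960 - 16530) = (42958 + 17435)/(-51490) = 60393*(-1/51490) = -60393/51490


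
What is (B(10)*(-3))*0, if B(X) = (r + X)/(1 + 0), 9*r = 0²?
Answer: 0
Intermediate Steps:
r = 0 (r = (⅑)*0² = (⅑)*0 = 0)
B(X) = X (B(X) = (0 + X)/(1 + 0) = X/1 = X*1 = X)
(B(10)*(-3))*0 = (10*(-3))*0 = -30*0 = 0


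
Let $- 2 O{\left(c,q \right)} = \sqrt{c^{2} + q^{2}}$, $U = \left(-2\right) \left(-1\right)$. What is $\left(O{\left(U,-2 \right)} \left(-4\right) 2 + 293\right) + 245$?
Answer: $538 + 8 \sqrt{2} \approx 549.31$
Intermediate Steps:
$U = 2$
$O{\left(c,q \right)} = - \frac{\sqrt{c^{2} + q^{2}}}{2}$
$\left(O{\left(U,-2 \right)} \left(-4\right) 2 + 293\right) + 245 = \left(- \frac{\sqrt{2^{2} + \left(-2\right)^{2}}}{2} \left(-4\right) 2 + 293\right) + 245 = \left(- \frac{\sqrt{4 + 4}}{2} \left(-4\right) 2 + 293\right) + 245 = \left(- \frac{\sqrt{8}}{2} \left(-4\right) 2 + 293\right) + 245 = \left(- \frac{2 \sqrt{2}}{2} \left(-4\right) 2 + 293\right) + 245 = \left(- \sqrt{2} \left(-4\right) 2 + 293\right) + 245 = \left(4 \sqrt{2} \cdot 2 + 293\right) + 245 = \left(8 \sqrt{2} + 293\right) + 245 = \left(293 + 8 \sqrt{2}\right) + 245 = 538 + 8 \sqrt{2}$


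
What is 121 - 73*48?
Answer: -3383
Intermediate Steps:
121 - 73*48 = 121 - 3504 = -3383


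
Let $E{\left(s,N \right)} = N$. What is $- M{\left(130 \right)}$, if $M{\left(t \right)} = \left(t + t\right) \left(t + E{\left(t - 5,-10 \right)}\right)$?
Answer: $-31200$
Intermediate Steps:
$M{\left(t \right)} = 2 t \left(-10 + t\right)$ ($M{\left(t \right)} = \left(t + t\right) \left(t - 10\right) = 2 t \left(-10 + t\right)$)
$- M{\left(130 \right)} = - 2 \cdot 130 \left(-10 + 130\right) = - 2 \cdot 130 \cdot 120 = \left(-1\right) 31200 = -31200$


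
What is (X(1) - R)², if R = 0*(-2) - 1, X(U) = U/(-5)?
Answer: 16/25 ≈ 0.64000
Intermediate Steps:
X(U) = -U/5 (X(U) = U*(-⅕) = -U/5)
R = -1 (R = 0 - 1 = -1)
(X(1) - R)² = (-⅕*1 - 1*(-1))² = (-⅕ + 1)² = (⅘)² = 16/25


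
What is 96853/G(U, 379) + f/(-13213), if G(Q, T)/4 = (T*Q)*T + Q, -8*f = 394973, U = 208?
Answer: 5901689731953/1579087532672 ≈ 3.7374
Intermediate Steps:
f = -394973/8 (f = -⅛*394973 = -394973/8 ≈ -49372.)
G(Q, T) = 4*Q + 4*Q*T² (G(Q, T) = 4*((T*Q)*T + Q) = 4*((Q*T)*T + Q) = 4*(Q*T² + Q) = 4*(Q + Q*T²) = 4*Q + 4*Q*T²)
96853/G(U, 379) + f/(-13213) = 96853/((4*208*(1 + 379²))) - 394973/8/(-13213) = 96853/((4*208*(1 + 143641))) - 394973/8*(-1/13213) = 96853/((4*208*143642)) + 394973/105704 = 96853/119510144 + 394973/105704 = 5901689731953/1579087532672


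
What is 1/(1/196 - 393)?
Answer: -196/77027 ≈ -0.0025446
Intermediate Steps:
1/(1/196 - 393) = 1/(-77027/196) = -196/77027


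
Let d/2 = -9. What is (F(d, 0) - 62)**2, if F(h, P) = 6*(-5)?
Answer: 8464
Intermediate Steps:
d = -18 (d = 2*(-9) = -18)
F(h, P) = -30
(F(d, 0) - 62)**2 = (-30 - 62)**2 = (-92)**2 = 8464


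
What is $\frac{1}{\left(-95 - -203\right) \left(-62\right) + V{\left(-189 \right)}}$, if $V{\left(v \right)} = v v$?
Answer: $\frac{1}{29025} \approx 3.4453 \cdot 10^{-5}$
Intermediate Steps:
$V{\left(v \right)} = v^{2}$
$\frac{1}{\left(-95 - -203\right) \left(-62\right) + V{\left(-189 \right)}} = \frac{1}{\left(-95 - -203\right) \left(-62\right) + \left(-189\right)^{2}} = \frac{1}{\left(-95 + 203\right) \left(-62\right) + 35721} = \frac{1}{108 \left(-62\right) + 35721} = \frac{1}{-6696 + 35721} = \frac{1}{29025}$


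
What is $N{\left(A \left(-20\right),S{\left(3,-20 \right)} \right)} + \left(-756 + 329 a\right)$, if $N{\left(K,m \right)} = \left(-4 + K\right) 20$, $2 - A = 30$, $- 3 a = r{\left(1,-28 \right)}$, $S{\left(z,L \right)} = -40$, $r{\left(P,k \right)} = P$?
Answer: $\frac{30763}{3} \approx 10254.0$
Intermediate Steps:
$a = - \frac{1}{3}$ ($a = \left(- \frac{1}{3}\right) 1 = - \frac{1}{3} \approx -0.33333$)
$A = -28$ ($A = 2 - 30 = -28$)
$N{\left(K,m \right)} = -80 + 20 K$
$N{\left(A \left(-20\right),S{\left(3,-20 \right)} \right)} + \left(-756 + 329 a\right) = \left(-80 + 20 \left(\left(-28\right) \left(-20\right)\right)\right) + \left(-756 + 329 \left(- \frac{1}{3}\right)\right) = \left(-80 + 20 \cdot 560\right) - \frac{2597}{3} = \left(-80 + 11200\right) - \frac{2597}{3} = 11120 - \frac{2597}{3} = \frac{30763}{3}$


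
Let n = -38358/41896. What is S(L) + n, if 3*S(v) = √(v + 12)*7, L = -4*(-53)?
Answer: -19179/20948 + 28*√14/3 ≈ 34.007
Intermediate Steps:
L = 212
S(v) = 7*√(12 + v)/3 (S(v) = (√(v + 12)*7)/3 = (√(12 + v)*7)/3 = (7*√(12 + v))/3 = 7*√(12 + v)/3)
n = -19179/20948 (n = -38358*1/41896 = -19179/20948 ≈ -0.91555)
S(L) + n = 7*√(12 + 212)/3 - 19179/20948 = 7*√224/3 - 19179/20948 = 7*(4*√14)/3 - 19179/20948 = 28*√14/3 - 19179/20948 = -19179/20948 + 28*√14/3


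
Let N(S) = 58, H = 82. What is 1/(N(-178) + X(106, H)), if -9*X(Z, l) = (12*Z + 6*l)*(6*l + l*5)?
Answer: -1/176734 ≈ -5.6582e-6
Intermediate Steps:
X(Z, l) = -11*l*(6*l + 12*Z)/9 (X(Z, l) = -(12*Z + 6*l)*(6*l + l*5)/9 = -(6*l + 12*Z)*(6*l + 5*l)/9 = -(6*l + 12*Z)*11*l/9 = -11*l*(6*l + 12*Z)/9)
1/(N(-178) + X(106, H)) = 1/(58 - 22/3*82*(82 + 2*106)) = 1/(58 - 22/3*82*(82 + 212)) = 1/(58 - 22/3*82*294) = 1/(58 - 176792) = 1/(-176734) = -1/176734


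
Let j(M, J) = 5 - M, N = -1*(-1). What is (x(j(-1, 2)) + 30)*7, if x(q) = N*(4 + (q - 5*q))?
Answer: 70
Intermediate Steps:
N = 1
x(q) = 4 - 4*q (x(q) = 1*(4 + (q - 5*q)) = 1*(4 - 4*q) = 4 - 4*q)
(x(j(-1, 2)) + 30)*7 = ((4 - 4*(5 - 1*(-1))) + 30)*7 = ((4 - 4*(5 + 1)) + 30)*7 = ((4 - 4*6) + 30)*7 = ((4 - 24) + 30)*7 = (-20 + 30)*7 = 10*7 = 70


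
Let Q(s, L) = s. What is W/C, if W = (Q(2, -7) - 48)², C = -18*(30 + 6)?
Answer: -529/162 ≈ -3.2654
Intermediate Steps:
C = -648 (C = -18*36 = -648)
W = 2116 (W = (2 - 48)² = (-46)² = 2116)
W/C = 2116/(-648) = 2116*(-1/648) = -529/162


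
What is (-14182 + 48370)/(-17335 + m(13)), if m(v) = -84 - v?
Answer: -8547/4358 ≈ -1.9612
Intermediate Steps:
(-14182 + 48370)/(-17335 + m(13)) = (-14182 + 48370)/(-17335 + (-84 - 1*13)) = 34188/(-17335 + (-84 - 13)) = 34188/(-17335 - 97) = 34188/(-17432) = 34188*(-1/17432) = -8547/4358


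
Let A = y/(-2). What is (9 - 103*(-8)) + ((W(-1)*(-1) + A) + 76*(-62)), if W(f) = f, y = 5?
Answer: -7761/2 ≈ -3880.5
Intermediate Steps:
A = -5/2 (A = 5/(-2) = 5*(-½) = -5/2 ≈ -2.5000)
(9 - 103*(-8)) + ((W(-1)*(-1) + A) + 76*(-62)) = (9 - 103*(-8)) + ((-1*(-1) - 5/2) + 76*(-62)) = (9 + 824) + ((1 - 5/2) - 4712) = 833 + (-3/2 - 4712) = 833 - 9427/2 = -7761/2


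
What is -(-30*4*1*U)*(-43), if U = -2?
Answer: 10320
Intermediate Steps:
-(-30*4*1*U)*(-43) = -(-30*4*1*(-2))*(-43) = -(-120*(-2))*(-43) = -(-30*(-8))*(-43) = -240*(-43) = -1*(-10320) = 10320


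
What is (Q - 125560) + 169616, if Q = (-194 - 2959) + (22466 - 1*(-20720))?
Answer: 84089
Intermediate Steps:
Q = 40033 (Q = -3153 + (22466 + 20720) = -3153 + 43186 = 40033)
(Q - 125560) + 169616 = (40033 - 125560) + 169616 = -85527 + 169616 = 84089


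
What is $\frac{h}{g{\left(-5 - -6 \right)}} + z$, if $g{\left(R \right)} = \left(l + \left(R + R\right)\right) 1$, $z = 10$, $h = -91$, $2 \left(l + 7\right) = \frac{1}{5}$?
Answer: $\frac{200}{7} \approx 28.571$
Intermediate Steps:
$l = - \frac{69}{10}$ ($l = -7 + \frac{1}{2 \cdot 5} = -7 + \frac{1}{2} \cdot \frac{1}{5} = -7 + \frac{1}{10} = - \frac{69}{10} \approx -6.9$)
$g{\left(R \right)} = - \frac{69}{10} + 2 R$ ($g{\left(R \right)} = \left(- \frac{69}{10} + \left(R + R\right)\right) 1 = \left(- \frac{69}{10} + 2 R\right) 1 = - \frac{69}{10} + 2 R$)
$\frac{h}{g{\left(-5 - -6 \right)}} + z = \frac{1}{- \frac{69}{10} + 2 \left(-5 - -6\right)} \left(-91\right) + 10 = \frac{1}{- \frac{69}{10} + 2 \left(-5 + 6\right)} \left(-91\right) + 10 = \frac{1}{- \frac{69}{10} + 2 \cdot 1} \left(-91\right) + 10 = \frac{1}{- \frac{69}{10} + 2} \left(-91\right) + 10 = \frac{1}{- \frac{49}{10}} \left(-91\right) + 10 = \left(- \frac{10}{49}\right) \left(-91\right) + 10 = \frac{130}{7} + 10 = \frac{200}{7}$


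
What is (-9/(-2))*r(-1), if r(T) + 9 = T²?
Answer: -36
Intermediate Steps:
r(T) = -9 + T²
(-9/(-2))*r(-1) = (-9/(-2))*(-9 + (-1)²) = (-9*(-½))*(-9 + 1) = (9/2)*(-8) = -36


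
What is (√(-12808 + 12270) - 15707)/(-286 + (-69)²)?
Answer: -15707/4475 + I*√538/4475 ≈ -3.5099 + 0.0051832*I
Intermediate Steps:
(√(-12808 + 12270) - 15707)/(-286 + (-69)²) = (√(-538) - 15707)/(-286 + 4761) = (I*√538 - 15707)/4475 = (-15707 + I*√538)*(1/4475) = -15707/4475 + I*√538/4475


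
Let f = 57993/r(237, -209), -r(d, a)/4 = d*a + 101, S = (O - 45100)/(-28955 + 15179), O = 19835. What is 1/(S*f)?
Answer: 907966976/488397715 ≈ 1.8591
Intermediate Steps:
S = 25265/13776 (S = (19835 - 45100)/(-28955 + 15179) = -25265/(-13776) = -25265*(-1/13776) = 25265/13776 ≈ 1.8340)
r(d, a) = -404 - 4*a*d (r(d, a) = -4*(d*a + 101) = -4*(a*d + 101) = -4*(101 + a*d) = -404 - 4*a*d)
f = 57993/197728 (f = 57993/(-404 - 4*(-209)*237) = 57993/(-404 + 198132) = 57993/197728 ≈ 0.29330)
1/(S*f) = 1/((25265/13776)*(57993/197728)) = (13776/25265)*(197728/57993) = 907966976/488397715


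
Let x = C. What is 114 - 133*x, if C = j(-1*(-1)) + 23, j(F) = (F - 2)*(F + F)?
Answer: -2679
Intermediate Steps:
j(F) = 2*F*(-2 + F) (j(F) = (-2 + F)*(2*F) = 2*F*(-2 + F))
C = 21 (C = 2*(-1*(-1))*(-2 - 1*(-1)) + 23 = 2*1*(-2 + 1) + 23 = 2*1*(-1) + 23 = -2 + 23 = 21)
x = 21
114 - 133*x = 114 - 133*21 = 114 - 2793 = -2679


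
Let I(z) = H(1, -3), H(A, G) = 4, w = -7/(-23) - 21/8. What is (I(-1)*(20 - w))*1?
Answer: 4107/46 ≈ 89.283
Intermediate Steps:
w = -427/184 (w = -7*(-1/23) - 21*⅛ = 7/23 - 21/8 = -427/184 ≈ -2.3207)
I(z) = 4
(I(-1)*(20 - w))*1 = (4*(20 - 1*(-427/184)))*1 = (4*(20 + 427/184))*1 = (4*(4107/184))*1 = (4107/46)*1 = 4107/46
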